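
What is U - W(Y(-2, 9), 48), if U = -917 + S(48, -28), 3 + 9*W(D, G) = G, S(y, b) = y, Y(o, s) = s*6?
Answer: -874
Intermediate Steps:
Y(o, s) = 6*s
W(D, G) = -⅓ + G/9
U = -869 (U = -917 + 48 = -869)
U - W(Y(-2, 9), 48) = -869 - (-⅓ + (⅑)*48) = -869 - (-⅓ + 16/3) = -869 - 1*5 = -869 - 5 = -874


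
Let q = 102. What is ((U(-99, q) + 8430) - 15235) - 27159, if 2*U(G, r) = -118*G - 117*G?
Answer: -44663/2 ≈ -22332.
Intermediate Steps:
U(G, r) = -235*G/2 (U(G, r) = (-118*G - 117*G)/2 = (-235*G)/2 = -235*G/2)
((U(-99, q) + 8430) - 15235) - 27159 = ((-235/2*(-99) + 8430) - 15235) - 27159 = ((23265/2 + 8430) - 15235) - 27159 = (40125/2 - 15235) - 27159 = 9655/2 - 27159 = -44663/2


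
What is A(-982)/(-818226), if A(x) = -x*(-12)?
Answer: 1964/136371 ≈ 0.014402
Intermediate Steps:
A(x) = 12*x
A(-982)/(-818226) = (12*(-982))/(-818226) = -11784*(-1/818226) = 1964/136371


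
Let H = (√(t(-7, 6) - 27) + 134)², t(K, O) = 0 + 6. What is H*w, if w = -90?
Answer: -1614150 - 24120*I*√21 ≈ -1.6142e+6 - 1.1053e+5*I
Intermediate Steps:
t(K, O) = 6
H = (134 + I*√21)² (H = (√(6 - 27) + 134)² = (√(-21) + 134)² = (I*√21 + 134)² = (134 + I*√21)² ≈ 17935.0 + 1228.1*I)
H*w = (134 + I*√21)²*(-90) = -90*(134 + I*√21)²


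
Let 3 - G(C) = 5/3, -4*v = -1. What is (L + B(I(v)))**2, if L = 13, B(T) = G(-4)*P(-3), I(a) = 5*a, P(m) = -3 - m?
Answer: 169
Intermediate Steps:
v = 1/4 (v = -1/4*(-1) = 1/4 ≈ 0.25000)
G(C) = 4/3 (G(C) = 3 - 5/3 = 4/3)
B(T) = 0 (B(T) = 4*(-3 - 1*(-3))/3 = 4*(-3 + 3)/3 = (4/3)*0 = 0)
(L + B(I(v)))**2 = (13 + 0)**2 = 13**2 = 169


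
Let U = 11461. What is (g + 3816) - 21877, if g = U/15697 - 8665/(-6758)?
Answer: -1915703299943/106080326 ≈ -18059.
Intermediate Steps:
g = 213467943/106080326 (g = 11461/15697 - 8665/(-6758) = 11461*(1/15697) - 8665*(-1/6758) = 11461/15697 + 8665/6758 = 213467943/106080326 ≈ 2.0123)
(g + 3816) - 21877 = (213467943/106080326 + 3816) - 21877 = 405015991959/106080326 - 21877 = -1915703299943/106080326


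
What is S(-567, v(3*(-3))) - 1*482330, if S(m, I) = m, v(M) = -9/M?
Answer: -482897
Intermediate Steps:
S(-567, v(3*(-3))) - 1*482330 = -567 - 1*482330 = -567 - 482330 = -482897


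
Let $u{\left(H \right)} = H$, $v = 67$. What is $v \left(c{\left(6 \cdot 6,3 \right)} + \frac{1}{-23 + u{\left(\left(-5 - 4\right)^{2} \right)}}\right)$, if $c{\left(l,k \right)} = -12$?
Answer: $- \frac{46565}{58} \approx -802.84$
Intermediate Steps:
$v \left(c{\left(6 \cdot 6,3 \right)} + \frac{1}{-23 + u{\left(\left(-5 - 4\right)^{2} \right)}}\right) = 67 \left(-12 + \frac{1}{-23 + \left(-5 - 4\right)^{2}}\right) = 67 \left(-12 + \frac{1}{-23 + \left(-9\right)^{2}}\right) = 67 \left(-12 + \frac{1}{-23 + 81}\right) = 67 \left(-12 + \frac{1}{58}\right) = 67 \left(- \frac{695}{58}\right) = - \frac{46565}{58}$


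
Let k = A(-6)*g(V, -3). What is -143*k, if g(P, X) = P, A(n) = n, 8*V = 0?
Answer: 0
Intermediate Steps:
V = 0 (V = (1/8)*0 = 0)
k = 0 (k = -6*0 = 0)
-143*k = -143*0 = 0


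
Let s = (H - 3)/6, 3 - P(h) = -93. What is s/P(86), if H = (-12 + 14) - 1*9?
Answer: -5/288 ≈ -0.017361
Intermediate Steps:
P(h) = 96 (P(h) = 3 - 1*(-93) = 3 + 93 = 96)
H = -7 (H = 2 - 9 = -7)
s = -5/3 (s = (-7 - 3)/6 = -10*⅙ = -5/3 ≈ -1.6667)
s/P(86) = -5/3/96 = -5/3*1/96 = -5/288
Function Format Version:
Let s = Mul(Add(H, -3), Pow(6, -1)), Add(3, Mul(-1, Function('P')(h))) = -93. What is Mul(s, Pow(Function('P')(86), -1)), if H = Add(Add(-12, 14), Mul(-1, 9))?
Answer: Rational(-5, 288) ≈ -0.017361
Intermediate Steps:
Function('P')(h) = 96 (Function('P')(h) = Add(3, Mul(-1, -93)) = Add(3, 93) = 96)
H = -7 (H = Add(2, -9) = -7)
s = Rational(-5, 3) (s = Mul(Add(-7, -3), Pow(6, -1)) = Mul(-10, Rational(1, 6)) = Rational(-5, 3) ≈ -1.6667)
Mul(s, Pow(Function('P')(86), -1)) = Mul(Rational(-5, 3), Pow(96, -1)) = Mul(Rational(-5, 3), Rational(1, 96)) = Rational(-5, 288)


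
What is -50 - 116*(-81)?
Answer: 9346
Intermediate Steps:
-50 - 116*(-81) = -50 + 9396 = 9346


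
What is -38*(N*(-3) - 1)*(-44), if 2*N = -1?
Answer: 836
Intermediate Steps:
N = -1/2 (N = (1/2)*(-1) = -1/2 ≈ -0.50000)
-38*(N*(-3) - 1)*(-44) = -38*(-1/2*(-3) - 1)*(-44) = -38*(3/2 - 1)*(-44) = -38*1/2*(-44) = -19*(-44) = 836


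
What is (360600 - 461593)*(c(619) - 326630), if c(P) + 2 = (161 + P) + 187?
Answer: 32889885345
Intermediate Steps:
c(P) = 346 + P (c(P) = -2 + ((161 + P) + 187) = -2 + (348 + P) = 346 + P)
(360600 - 461593)*(c(619) - 326630) = (360600 - 461593)*((346 + 619) - 326630) = -100993*(965 - 326630) = -100993*(-325665) = 32889885345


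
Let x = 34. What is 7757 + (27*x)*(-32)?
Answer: -21619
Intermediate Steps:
7757 + (27*x)*(-32) = 7757 + (27*34)*(-32) = 7757 + 918*(-32) = 7757 - 29376 = -21619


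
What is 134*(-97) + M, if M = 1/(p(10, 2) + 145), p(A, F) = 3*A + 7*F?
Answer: -2456621/189 ≈ -12998.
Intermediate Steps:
M = 1/189 (M = 1/((3*10 + 7*2) + 145) = 1/((30 + 14) + 145) = 1/(44 + 145) = 1/189 ≈ 0.0052910)
134*(-97) + M = 134*(-97) + 1/189 = -12998 + 1/189 = -2456621/189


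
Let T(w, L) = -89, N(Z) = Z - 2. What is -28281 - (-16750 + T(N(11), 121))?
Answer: -11442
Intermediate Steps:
N(Z) = -2 + Z
-28281 - (-16750 + T(N(11), 121)) = -28281 - (-16750 - 89) = -28281 - 1*(-16839) = -28281 + 16839 = -11442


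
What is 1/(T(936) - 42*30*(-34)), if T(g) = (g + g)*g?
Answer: 1/1795032 ≈ 5.5709e-7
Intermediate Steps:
T(g) = 2*g² (T(g) = (2*g)*g = 2*g²)
1/(T(936) - 42*30*(-34)) = 1/(2*936² - 42*30*(-34)) = 1/(2*876096 - 1260*(-34)) = 1/(1752192 + 42840) = 1/1795032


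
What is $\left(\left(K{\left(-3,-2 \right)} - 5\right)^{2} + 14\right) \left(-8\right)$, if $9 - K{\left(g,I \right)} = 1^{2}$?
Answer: $-184$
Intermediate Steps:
$K{\left(g,I \right)} = 8$ ($K{\left(g,I \right)} = 9 - 1^{2} = 9 - 1 = 8$)
$\left(\left(K{\left(-3,-2 \right)} - 5\right)^{2} + 14\right) \left(-8\right) = \left(\left(8 - 5\right)^{2} + 14\right) \left(-8\right) = \left(3^{2} + 14\right) \left(-8\right) = \left(9 + 14\right) \left(-8\right) = 23 \left(-8\right) = -184$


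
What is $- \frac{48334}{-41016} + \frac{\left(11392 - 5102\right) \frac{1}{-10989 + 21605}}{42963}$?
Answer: $\frac{76545707549}{64955559206} \approx 1.1784$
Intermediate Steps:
$- \frac{48334}{-41016} + \frac{\left(11392 - 5102\right) \frac{1}{-10989 + 21605}}{42963} = \left(-48334\right) \left(- \frac{1}{41016}\right) + \frac{6290}{10616} \cdot \frac{1}{42963} = \frac{24167}{20508} + 6290 \cdot \frac{1}{10616} \cdot \frac{1}{42963} = \frac{24167}{20508} + \frac{3145}{5308} \cdot \frac{1}{42963} = \frac{24167}{20508} + \frac{3145}{228047604} = \frac{76545707549}{64955559206}$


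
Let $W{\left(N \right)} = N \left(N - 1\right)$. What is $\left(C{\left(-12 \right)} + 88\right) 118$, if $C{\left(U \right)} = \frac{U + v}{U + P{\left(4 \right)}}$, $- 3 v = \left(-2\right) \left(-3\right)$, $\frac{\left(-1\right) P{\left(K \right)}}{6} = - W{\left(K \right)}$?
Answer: $\frac{155347}{15} \approx 10356.0$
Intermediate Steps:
$W{\left(N \right)} = N \left(-1 + N\right)$
$P{\left(K \right)} = 6 K \left(-1 + K\right)$ ($P{\left(K \right)} = - 6 \left(- K \left(-1 + K\right)\right) = 6 K \left(-1 + K\right)$)
$v = -2$ ($v = - \frac{\left(-2\right) \left(-3\right)}{3} = \left(- \frac{1}{3}\right) 6 = -2$)
$C{\left(U \right)} = \frac{-2 + U}{72 + U}$ ($C{\left(U \right)} = \frac{U - 2}{U + 6 \cdot 4 \left(-1 + 4\right)} = \frac{-2 + U}{U + 6 \cdot 4 \cdot 3} = \frac{-2 + U}{U + 72} = \frac{-2 + U}{72 + U}$)
$\left(C{\left(-12 \right)} + 88\right) 118 = \left(\frac{-2 - 12}{72 - 12} + 88\right) 118 = \left(\frac{1}{60} \left(-14\right) + 88\right) 118 = \left(- \frac{7}{30} + 88\right) 118 = \frac{2633}{30} \cdot 118 = \frac{155347}{15}$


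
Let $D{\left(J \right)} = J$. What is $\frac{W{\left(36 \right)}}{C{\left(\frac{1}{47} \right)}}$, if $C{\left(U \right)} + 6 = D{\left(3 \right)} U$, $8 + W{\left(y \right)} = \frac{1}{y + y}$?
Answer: $\frac{27025}{20088} \approx 1.3453$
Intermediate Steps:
$W{\left(y \right)} = -8 + \frac{1}{2 y}$ ($W{\left(y \right)} = -8 + \frac{1}{y + y} = -8 + \frac{1}{2 y}$)
$C{\left(U \right)} = -6 + 3 U$
$\frac{W{\left(36 \right)}}{C{\left(\frac{1}{47} \right)}} = \frac{-8 + \frac{1}{2 \cdot 36}}{-6 + \frac{3}{47}} = \frac{-8 + \frac{1}{2} \cdot \frac{1}{36}}{-6 + 3 \cdot \frac{1}{47}} = \frac{-8 + \frac{1}{72}}{-6 + \frac{3}{47}} = - \frac{575}{72 \left(- \frac{279}{47}\right)} = \left(- \frac{575}{72}\right) \left(- \frac{47}{279}\right) = \frac{27025}{20088}$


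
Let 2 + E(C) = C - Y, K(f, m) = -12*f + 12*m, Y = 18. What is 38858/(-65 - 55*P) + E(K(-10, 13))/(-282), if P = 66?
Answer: -5951938/520995 ≈ -11.424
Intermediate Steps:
E(C) = -20 + C (E(C) = -2 + (C - 1*18) = -2 + (C - 18) = -2 + (-18 + C) = -20 + C)
38858/(-65 - 55*P) + E(K(-10, 13))/(-282) = 38858/(-65 - 55*66) + (-20 + (-12*(-10) + 12*13))/(-282) = 38858/(-65 - 3630) + (-20 + (120 + 156))*(-1/282) = 38858/(-3695) + (-20 + 276)*(-1/282) = 38858*(-1/3695) + 256*(-1/282) = -38858/3695 - 128/141 = -5951938/520995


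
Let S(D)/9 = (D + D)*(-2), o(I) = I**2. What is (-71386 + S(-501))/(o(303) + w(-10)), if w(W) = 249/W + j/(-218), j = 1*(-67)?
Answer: -14537875/25011251 ≈ -0.58125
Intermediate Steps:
S(D) = -36*D (S(D) = 9*((D + D)*(-2)) = 9*((2*D)*(-2)) = 9*(-4*D) = -36*D)
j = -67
w(W) = 67/218 + 249/W (w(W) = 249/W - 67/(-218) = 249/W - 67*(-1/218) = 249/W + 67/218 = 67/218 + 249/W)
(-71386 + S(-501))/(o(303) + w(-10)) = (-71386 - 36*(-501))/(303**2 + (67/218 + 249/(-10))) = (-71386 + 18036)/(91809 + (67/218 + 249*(-1/10))) = -53350/(91809 + (67/218 - 249/10)) = -53350/(91809 - 13403/545) = -53350/50022502/545 = -53350*545/50022502 = -14537875/25011251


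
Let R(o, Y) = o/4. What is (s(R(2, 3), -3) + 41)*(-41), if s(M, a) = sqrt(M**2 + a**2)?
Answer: -1681 - 41*sqrt(37)/2 ≈ -1805.7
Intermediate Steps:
R(o, Y) = o/4 (R(o, Y) = o*(1/4) = o/4)
(s(R(2, 3), -3) + 41)*(-41) = (sqrt(((1/4)*2)**2 + (-3)**2) + 41)*(-41) = (sqrt((1/2)**2 + 9) + 41)*(-41) = (sqrt(1/4 + 9) + 41)*(-41) = (sqrt(37/4) + 41)*(-41) = (sqrt(37)/2 + 41)*(-41) = (41 + sqrt(37)/2)*(-41) = -1681 - 41*sqrt(37)/2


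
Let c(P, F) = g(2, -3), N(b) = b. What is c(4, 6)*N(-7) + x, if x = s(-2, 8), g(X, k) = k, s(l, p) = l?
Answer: 19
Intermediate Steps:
c(P, F) = -3
x = -2
c(4, 6)*N(-7) + x = -3*(-7) - 2 = 21 - 2 = 19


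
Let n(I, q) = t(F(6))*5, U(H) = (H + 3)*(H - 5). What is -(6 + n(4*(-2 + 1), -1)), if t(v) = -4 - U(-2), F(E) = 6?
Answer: -21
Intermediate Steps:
U(H) = (-5 + H)*(3 + H) (U(H) = (3 + H)*(-5 + H) = (-5 + H)*(3 + H))
t(v) = 3 (t(v) = -4 - (-15 + (-2)² - 2*(-2)) = -4 - (-15 + 4 + 4) = -4 - 1*(-7) = -4 + 7 = 3)
n(I, q) = 15 (n(I, q) = 3*5 = 15)
-(6 + n(4*(-2 + 1), -1)) = -(6 + 15) = -1*21 = -21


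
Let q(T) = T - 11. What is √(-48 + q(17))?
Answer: I*√42 ≈ 6.4807*I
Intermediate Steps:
q(T) = -11 + T
√(-48 + q(17)) = √(-48 + (-11 + 17)) = √(-48 + 6) = √(-42) = I*√42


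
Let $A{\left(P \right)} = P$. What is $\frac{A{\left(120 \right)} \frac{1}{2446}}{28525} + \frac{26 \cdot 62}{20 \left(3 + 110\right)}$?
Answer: $\frac{112472977}{157685059} \approx 0.71328$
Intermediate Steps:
$\frac{A{\left(120 \right)} \frac{1}{2446}}{28525} + \frac{26 \cdot 62}{20 \left(3 + 110\right)} = \frac{120 \cdot \frac{1}{2446}}{28525} + \frac{26 \cdot 62}{20 \left(3 + 110\right)} = 120 \cdot \frac{1}{2446} \cdot \frac{1}{28525} + \frac{1612}{20 \cdot 113} = \frac{60}{1223} \cdot \frac{1}{28525} + \frac{1612}{2260} = \frac{12}{6977215} + 1612 \cdot \frac{1}{2260} = \frac{12}{6977215} + \frac{403}{565} = \frac{112472977}{157685059}$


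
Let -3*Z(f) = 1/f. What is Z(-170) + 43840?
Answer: 22358401/510 ≈ 43840.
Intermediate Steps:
Z(f) = -1/(3*f)
Z(-170) + 43840 = -⅓/(-170) + 43840 = -⅓*(-1/170) + 43840 = 1/510 + 43840 = 22358401/510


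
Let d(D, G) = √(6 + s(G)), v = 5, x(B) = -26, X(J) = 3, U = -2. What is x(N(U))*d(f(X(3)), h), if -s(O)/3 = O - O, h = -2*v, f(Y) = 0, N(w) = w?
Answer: -26*√6 ≈ -63.687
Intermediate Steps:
h = -10 (h = -2*5 = -10)
s(O) = 0 (s(O) = -3*(O - O) = -3*0 = 0)
d(D, G) = √6 (d(D, G) = √(6 + 0) = √6)
x(N(U))*d(f(X(3)), h) = -26*√6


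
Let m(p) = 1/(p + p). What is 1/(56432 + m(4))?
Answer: 8/451457 ≈ 1.7720e-5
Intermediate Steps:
m(p) = 1/(2*p)
1/(56432 + m(4)) = 1/(56432 + (1/2)/4) = 1/(56432 + (1/2)*(1/4)) = 1/(56432 + 1/8) = 1/(451457/8) = 8/451457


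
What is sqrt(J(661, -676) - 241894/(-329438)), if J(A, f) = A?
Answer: 21*sqrt(40712936354)/164719 ≈ 25.724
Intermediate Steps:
sqrt(J(661, -676) - 241894/(-329438)) = sqrt(661 - 241894/(-329438)) = sqrt(661 - 241894*(-1/329438)) = sqrt(661 + 120947/164719) = sqrt(109000206/164719) = 21*sqrt(40712936354)/164719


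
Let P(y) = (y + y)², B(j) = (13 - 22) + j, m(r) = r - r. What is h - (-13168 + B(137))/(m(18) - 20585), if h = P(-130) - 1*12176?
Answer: 228178000/4117 ≈ 55423.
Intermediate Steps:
m(r) = 0
B(j) = -9 + j
P(y) = 4*y² (P(y) = (2*y)² = 4*y²)
h = 55424 (h = 4*(-130)² - 1*12176 = 4*16900 - 12176 = 67600 - 12176 = 55424)
h - (-13168 + B(137))/(m(18) - 20585) = 55424 - (-13168 + (-9 + 137))/(0 - 20585) = 55424 - (-13168 + 128)/(-20585) = 55424 - (-13040)*(-1)/20585 = 55424 - 1*2608/4117 = 55424 - 2608/4117 = 228178000/4117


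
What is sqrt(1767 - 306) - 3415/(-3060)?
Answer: 683/612 + sqrt(1461) ≈ 39.339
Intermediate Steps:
sqrt(1767 - 306) - 3415/(-3060) = sqrt(1461) - 3415*(-1)/3060 = sqrt(1461) - 1*(-683/612) = sqrt(1461) + 683/612 = 683/612 + sqrt(1461)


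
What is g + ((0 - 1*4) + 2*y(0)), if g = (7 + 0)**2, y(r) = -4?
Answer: 37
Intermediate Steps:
g = 49 (g = 7**2 = 49)
g + ((0 - 1*4) + 2*y(0)) = 49 + ((0 - 1*4) + 2*(-4)) = 49 + ((0 - 4) - 8) = 49 + (-4 - 8) = 49 - 12 = 37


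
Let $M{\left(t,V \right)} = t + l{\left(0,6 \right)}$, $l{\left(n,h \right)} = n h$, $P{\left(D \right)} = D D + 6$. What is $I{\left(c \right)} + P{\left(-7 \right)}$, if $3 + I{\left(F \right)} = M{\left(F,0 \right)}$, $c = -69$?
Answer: $-17$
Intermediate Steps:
$P{\left(D \right)} = 6 + D^{2}$ ($P{\left(D \right)} = D^{2} + 6 = 6 + D^{2}$)
$l{\left(n,h \right)} = h n$
$M{\left(t,V \right)} = t$ ($M{\left(t,V \right)} = t + 6 \cdot 0 = t + 0 = t$)
$I{\left(F \right)} = -3 + F$
$I{\left(c \right)} + P{\left(-7 \right)} = \left(-3 - 69\right) + \left(6 + \left(-7\right)^{2}\right) = -72 + \left(6 + 49\right) = -72 + 55 = -17$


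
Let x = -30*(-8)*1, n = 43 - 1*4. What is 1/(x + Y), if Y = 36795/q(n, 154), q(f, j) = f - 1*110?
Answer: -71/19755 ≈ -0.0035940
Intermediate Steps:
n = 39 (n = 43 - 4 = 39)
x = 240 (x = 240*1 = 240)
q(f, j) = -110 + f (q(f, j) = f - 110 = -110 + f)
Y = -36795/71 (Y = 36795/(-110 + 39) = 36795/(-71) = 36795*(-1/71) = -36795/71 ≈ -518.24)
1/(x + Y) = 1/(240 - 36795/71) = 1/(-19755/71) = -71/19755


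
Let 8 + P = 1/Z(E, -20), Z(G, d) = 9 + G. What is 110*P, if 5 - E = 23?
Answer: -8030/9 ≈ -892.22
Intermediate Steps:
E = -18 (E = 5 - 1*23 = 5 - 23 = -18)
P = -73/9 (P = -8 + 1/(9 - 18) = -8 + 1/(-9) = -8 - ⅑ = -73/9 ≈ -8.1111)
110*P = 110*(-73/9) = -8030/9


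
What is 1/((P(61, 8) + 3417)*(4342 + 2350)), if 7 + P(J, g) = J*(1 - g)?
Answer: 1/19962236 ≈ 5.0095e-8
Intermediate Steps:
P(J, g) = -7 + J*(1 - g)
1/((P(61, 8) + 3417)*(4342 + 2350)) = 1/(((-7 + 61 - 1*61*8) + 3417)*(4342 + 2350)) = 1/(((-7 + 61 - 488) + 3417)*6692) = 1/((-434 + 3417)*6692) = 1/(2983*6692) = 1/19962236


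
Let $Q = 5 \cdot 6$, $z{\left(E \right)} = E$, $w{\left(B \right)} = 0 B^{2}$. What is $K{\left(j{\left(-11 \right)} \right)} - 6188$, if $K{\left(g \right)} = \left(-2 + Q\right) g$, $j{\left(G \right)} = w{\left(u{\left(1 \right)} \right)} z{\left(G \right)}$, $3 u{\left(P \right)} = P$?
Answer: $-6188$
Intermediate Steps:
$u{\left(P \right)} = \frac{P}{3}$
$w{\left(B \right)} = 0$
$Q = 30$
$j{\left(G \right)} = 0$ ($j{\left(G \right)} = 0 G = 0$)
$K{\left(g \right)} = 28 g$ ($K{\left(g \right)} = \left(-2 + 30\right) g = 28 g$)
$K{\left(j{\left(-11 \right)} \right)} - 6188 = 28 \cdot 0 - 6188 = 0 - 6188 = -6188$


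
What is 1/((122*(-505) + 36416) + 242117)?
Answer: 1/216923 ≈ 4.6099e-6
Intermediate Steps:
1/((122*(-505) + 36416) + 242117) = 1/((-61610 + 36416) + 242117) = 1/(-25194 + 242117) = 1/216923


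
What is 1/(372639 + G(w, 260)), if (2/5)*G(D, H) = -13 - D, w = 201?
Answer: 1/372104 ≈ 2.6874e-6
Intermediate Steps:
G(D, H) = -65/2 - 5*D/2 (G(D, H) = 5*(-13 - D)/2 = -65/2 - 5*D/2)
1/(372639 + G(w, 260)) = 1/(372639 + (-65/2 - 5/2*201)) = 1/(372639 + (-65/2 - 1005/2)) = 1/(372639 - 535) = 1/372104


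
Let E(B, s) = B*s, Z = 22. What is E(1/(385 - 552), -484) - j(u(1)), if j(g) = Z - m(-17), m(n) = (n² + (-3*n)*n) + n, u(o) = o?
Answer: -102555/167 ≈ -614.10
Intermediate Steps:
m(n) = n - 2*n² (m(n) = (n² - 3*n²) + n = -2*n² + n = n - 2*n²)
j(g) = 617 (j(g) = 22 - (-17)*(1 - 2*(-17)) = 22 - (-17)*(1 + 34) = 22 - (-17)*35 = 22 - 1*(-595) = 22 + 595 = 617)
E(1/(385 - 552), -484) - j(u(1)) = -484/(385 - 552) - 1*617 = -484/(-167) - 617 = -1/167*(-484) - 617 = 484/167 - 617 = -102555/167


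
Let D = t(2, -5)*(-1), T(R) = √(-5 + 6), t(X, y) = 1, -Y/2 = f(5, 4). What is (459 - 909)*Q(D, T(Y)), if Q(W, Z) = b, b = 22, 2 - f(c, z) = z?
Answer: -9900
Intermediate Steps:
f(c, z) = 2 - z
Y = 4 (Y = -2*(2 - 1*4) = -2*(2 - 4) = -2*(-2) = 4)
T(R) = 1 (T(R) = √1 = 1)
D = -1 (D = 1*(-1) = -1)
Q(W, Z) = 22
(459 - 909)*Q(D, T(Y)) = (459 - 909)*22 = -450*22 = -9900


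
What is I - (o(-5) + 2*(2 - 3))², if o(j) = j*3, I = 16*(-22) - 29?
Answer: -670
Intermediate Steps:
I = -381 (I = -352 - 29 = -381)
o(j) = 3*j
I - (o(-5) + 2*(2 - 3))² = -381 - (3*(-5) + 2*(2 - 3))² = -381 - (-15 + 2*(-1))² = -381 - (-15 - 2)² = -381 - 1*(-17)² = -381 - 1*289 = -381 - 289 = -670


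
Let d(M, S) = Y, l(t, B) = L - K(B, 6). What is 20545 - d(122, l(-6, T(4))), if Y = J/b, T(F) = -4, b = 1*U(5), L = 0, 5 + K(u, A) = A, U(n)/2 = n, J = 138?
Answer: 102656/5 ≈ 20531.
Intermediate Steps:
U(n) = 2*n
K(u, A) = -5 + A
b = 10 (b = 1*(2*5) = 1*10 = 10)
l(t, B) = -1 (l(t, B) = 0 - (-5 + 6) = 0 - 1*1 = 0 - 1 = -1)
Y = 69/5 (Y = 138/10 = 138*(⅒) = 69/5 ≈ 13.800)
d(M, S) = 69/5
20545 - d(122, l(-6, T(4))) = 20545 - 1*69/5 = 20545 - 69/5 = 102656/5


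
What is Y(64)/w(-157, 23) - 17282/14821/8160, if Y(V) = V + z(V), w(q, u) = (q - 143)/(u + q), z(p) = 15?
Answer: 10668824003/302348400 ≈ 35.286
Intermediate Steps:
w(q, u) = (-143 + q)/(q + u)
Y(V) = 15 + V (Y(V) = V + 15 = 15 + V)
Y(64)/w(-157, 23) - 17282/14821/8160 = (15 + 64)/(((-143 - 157)/(-157 + 23))) - 17282/14821/8160 = 79/((-300/(-134))) - 17282*1/14821*(1/8160) = 79/((-1/134*(-300))) - 17282/14821*1/8160 = 79/(150/67) - 8641/60469680 = 79*(67/150) - 8641/60469680 = 5293/150 - 8641/60469680 = 10668824003/302348400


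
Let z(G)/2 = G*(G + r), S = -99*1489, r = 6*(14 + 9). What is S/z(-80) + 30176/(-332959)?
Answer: 48801785869/3089859520 ≈ 15.794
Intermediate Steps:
r = 138 (r = 6*23 = 138)
S = -147411
z(G) = 2*G*(138 + G) (z(G) = 2*(G*(G + 138)) = 2*(G*(138 + G)) = 2*G*(138 + G))
S/z(-80) + 30176/(-332959) = -147411*(-1/(160*(138 - 80))) + 30176/(-332959) = -147411/(2*(-80)*58) + 30176*(-1/332959) = -147411/(-9280) - 30176/332959 = -147411*(-1/9280) - 30176/332959 = 147411/9280 - 30176/332959 = 48801785869/3089859520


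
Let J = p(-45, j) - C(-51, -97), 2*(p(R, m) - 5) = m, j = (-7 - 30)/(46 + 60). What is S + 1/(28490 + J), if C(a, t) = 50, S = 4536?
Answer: 27353454620/6030303 ≈ 4536.0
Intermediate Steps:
j = -37/106 ≈ -0.34906
p(R, m) = 5 + m/2
J = -9577/212 (J = (5 + (½)*(-37/106)) - 1*50 = (5 - 37/212) - 50 = 1023/212 - 50 = -9577/212 ≈ -45.174)
S + 1/(28490 + J) = 4536 + 1/(28490 - 9577/212) = 4536 + 1/(6030303/212) = 4536 + 212/6030303 = 27353454620/6030303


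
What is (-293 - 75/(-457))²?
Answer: 17909398276/208849 ≈ 85753.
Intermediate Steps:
(-293 - 75/(-457))² = (-293 - 75*(-1/457))² = (-293 + 75/457)² = (-133826/457)² = 17909398276/208849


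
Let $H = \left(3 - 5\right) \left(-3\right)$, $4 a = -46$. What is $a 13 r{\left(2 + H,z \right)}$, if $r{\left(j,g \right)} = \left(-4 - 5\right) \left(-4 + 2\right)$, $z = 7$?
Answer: $-2691$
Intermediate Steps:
$a = - \frac{23}{2}$ ($a = \frac{1}{4} \left(-46\right) = - \frac{23}{2} \approx -11.5$)
$H = 6$ ($H = \left(-2\right) \left(-3\right) = 6$)
$r{\left(j,g \right)} = 18$ ($r{\left(j,g \right)} = \left(-9\right) \left(-2\right) = 18$)
$a 13 r{\left(2 + H,z \right)} = \left(- \frac{23}{2}\right) 13 \cdot 18 = \left(- \frac{299}{2}\right) 18 = -2691$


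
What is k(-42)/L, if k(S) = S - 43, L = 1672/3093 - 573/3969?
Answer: -115941105/540431 ≈ -214.53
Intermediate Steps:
L = 540431/1364013 (L = 1672*(1/3093) - 573*1/3969 = 1672/3093 - 191/1323 = 540431/1364013 ≈ 0.39621)
k(S) = -43 + S
k(-42)/L = (-43 - 42)/(540431/1364013) = -85*1364013/540431 = -115941105/540431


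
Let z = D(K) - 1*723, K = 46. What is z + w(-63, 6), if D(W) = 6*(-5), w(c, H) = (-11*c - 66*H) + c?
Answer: -519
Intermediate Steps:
w(c, H) = -66*H - 10*c (w(c, H) = (-66*H - 11*c) + c = -66*H - 10*c)
D(W) = -30
z = -753 (z = -30 - 1*723 = -30 - 723 = -753)
z + w(-63, 6) = -753 + (-66*6 - 10*(-63)) = -753 + (-396 + 630) = -753 + 234 = -519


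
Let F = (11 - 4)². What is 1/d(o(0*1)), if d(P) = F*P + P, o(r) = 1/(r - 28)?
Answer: -14/25 ≈ -0.56000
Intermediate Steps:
F = 49 (F = 7² = 49)
o(r) = 1/(-28 + r)
d(P) = 50*P (d(P) = 49*P + P = 50*P)
1/d(o(0*1)) = 1/(50/(-28 + 0*1)) = 1/(50/(-28 + 0)) = 1/(50/(-28)) = 1/(50*(-1/28)) = 1/(-25/14) = -14/25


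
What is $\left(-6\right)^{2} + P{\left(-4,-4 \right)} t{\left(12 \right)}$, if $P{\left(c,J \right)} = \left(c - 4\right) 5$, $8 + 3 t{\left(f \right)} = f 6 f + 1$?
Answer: $- \frac{34172}{3} \approx -11391.0$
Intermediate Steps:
$t{\left(f \right)} = - \frac{7}{3} + 2 f^{2}$ ($t{\left(f \right)} = - \frac{8}{3} + \frac{f 6 f + 1}{3} = - \frac{8}{3} + \frac{6 f f + 1}{3} = - \frac{8}{3} + \frac{6 f^{2} + 1}{3} = - \frac{8}{3} + \frac{1 + 6 f^{2}}{3} = - \frac{8}{3} + \left(\frac{1}{3} + 2 f^{2}\right) = - \frac{7}{3} + 2 f^{2}$)
$P{\left(c,J \right)} = -20 + 5 c$ ($P{\left(c,J \right)} = \left(-4 + c\right) 5 = -20 + 5 c$)
$\left(-6\right)^{2} + P{\left(-4,-4 \right)} t{\left(12 \right)} = \left(-6\right)^{2} + \left(-20 + 5 \left(-4\right)\right) \left(- \frac{7}{3} + 2 \cdot 12^{2}\right) = 36 + \left(-20 - 20\right) \left(- \frac{7}{3} + 2 \cdot 144\right) = 36 - 40 \left(- \frac{7}{3} + 288\right) = 36 - \frac{34280}{3} = - \frac{34172}{3}$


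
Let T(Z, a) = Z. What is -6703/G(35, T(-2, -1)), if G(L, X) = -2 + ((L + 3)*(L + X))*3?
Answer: -6703/3760 ≈ -1.7827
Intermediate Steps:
G(L, X) = -2 + 3*(3 + L)*(L + X) (G(L, X) = -2 + ((3 + L)*(L + X))*3 = -2 + 3*(3 + L)*(L + X))
-6703/G(35, T(-2, -1)) = -6703/(-2 + 3*35² + 9*35 + 9*(-2) + 3*35*(-2)) = -6703/(-2 + 3*1225 + 315 - 18 - 210) = -6703/(-2 + 3675 + 315 - 18 - 210) = -6703/3760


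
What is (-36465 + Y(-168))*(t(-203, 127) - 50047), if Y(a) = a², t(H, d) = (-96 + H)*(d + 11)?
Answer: 752477469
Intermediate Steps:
t(H, d) = (-96 + H)*(11 + d)
(-36465 + Y(-168))*(t(-203, 127) - 50047) = (-36465 + (-168)²)*((-1056 - 96*127 + 11*(-203) - 203*127) - 50047) = (-36465 + 28224)*((-1056 - 12192 - 2233 - 25781) - 50047) = -8241*(-41262 - 50047) = -8241*(-91309) = 752477469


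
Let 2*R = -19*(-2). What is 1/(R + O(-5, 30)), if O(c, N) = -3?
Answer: 1/16 ≈ 0.062500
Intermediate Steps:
R = 19 (R = (-19*(-2))/2 = (½)*38 = 19)
1/(R + O(-5, 30)) = 1/(19 - 3) = 1/16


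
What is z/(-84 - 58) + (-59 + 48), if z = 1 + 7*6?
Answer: -1605/142 ≈ -11.303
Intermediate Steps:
z = 43 (z = 1 + 42 = 43)
z/(-84 - 58) + (-59 + 48) = 43/(-84 - 58) + (-59 + 48) = 43/(-142) - 11 = 43*(-1/142) - 11 = -43/142 - 11 = -1605/142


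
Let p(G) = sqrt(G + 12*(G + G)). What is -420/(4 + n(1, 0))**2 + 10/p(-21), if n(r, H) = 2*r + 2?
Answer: -105/16 - 2*I*sqrt(21)/21 ≈ -6.5625 - 0.43644*I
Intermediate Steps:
n(r, H) = 2 + 2*r
p(G) = 5*sqrt(G) (p(G) = sqrt(G + 12*(2*G)) = sqrt(G + 24*G) = sqrt(25*G) = 5*sqrt(G))
-420/(4 + n(1, 0))**2 + 10/p(-21) = -420/(4 + (2 + 2*1))**2 + 10/((5*sqrt(-21))) = -420/(4 + (2 + 2))**2 + 10/((5*(I*sqrt(21)))) = -420/(4 + 4)**2 + 10/((5*I*sqrt(21))) = -420/(8**2) + 10*(-I*sqrt(21)/105) = -420/64 - 2*I*sqrt(21)/21 = -420*1/64 - 2*I*sqrt(21)/21 = -105/16 - 2*I*sqrt(21)/21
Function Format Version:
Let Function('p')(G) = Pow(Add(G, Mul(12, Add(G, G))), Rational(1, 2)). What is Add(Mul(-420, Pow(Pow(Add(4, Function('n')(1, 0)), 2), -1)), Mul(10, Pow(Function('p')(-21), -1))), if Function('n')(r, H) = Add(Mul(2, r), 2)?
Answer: Add(Rational(-105, 16), Mul(Rational(-2, 21), I, Pow(21, Rational(1, 2)))) ≈ Add(-6.5625, Mul(-0.43644, I))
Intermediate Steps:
Function('n')(r, H) = Add(2, Mul(2, r))
Function('p')(G) = Mul(5, Pow(G, Rational(1, 2))) (Function('p')(G) = Pow(Add(G, Mul(12, Mul(2, G))), Rational(1, 2)) = Pow(Add(G, Mul(24, G)), Rational(1, 2)) = Pow(Mul(25, G), Rational(1, 2)) = Mul(5, Pow(G, Rational(1, 2))))
Add(Mul(-420, Pow(Pow(Add(4, Function('n')(1, 0)), 2), -1)), Mul(10, Pow(Function('p')(-21), -1))) = Add(Mul(-420, Pow(Pow(Add(4, Add(2, Mul(2, 1))), 2), -1)), Mul(10, Pow(Mul(5, Pow(-21, Rational(1, 2))), -1))) = Add(Mul(-420, Pow(Pow(Add(4, Add(2, 2)), 2), -1)), Mul(10, Pow(Mul(5, Mul(I, Pow(21, Rational(1, 2)))), -1))) = Add(Mul(-420, Pow(Pow(Add(4, 4), 2), -1)), Mul(10, Pow(Mul(5, I, Pow(21, Rational(1, 2))), -1))) = Add(Mul(-420, Pow(Pow(8, 2), -1)), Mul(10, Mul(Rational(-1, 105), I, Pow(21, Rational(1, 2))))) = Add(Mul(-420, Pow(64, -1)), Mul(Rational(-2, 21), I, Pow(21, Rational(1, 2)))) = Add(Mul(-420, Rational(1, 64)), Mul(Rational(-2, 21), I, Pow(21, Rational(1, 2)))) = Add(Rational(-105, 16), Mul(Rational(-2, 21), I, Pow(21, Rational(1, 2))))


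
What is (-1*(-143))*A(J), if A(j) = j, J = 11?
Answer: 1573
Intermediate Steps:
(-1*(-143))*A(J) = -1*(-143)*11 = 143*11 = 1573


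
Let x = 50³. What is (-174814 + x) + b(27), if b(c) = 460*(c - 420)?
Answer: -230594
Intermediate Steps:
x = 125000
b(c) = -193200 + 460*c (b(c) = 460*(-420 + c) = -193200 + 460*c)
(-174814 + x) + b(27) = (-174814 + 125000) + (-193200 + 460*27) = -49814 + (-193200 + 12420) = -49814 - 180780 = -230594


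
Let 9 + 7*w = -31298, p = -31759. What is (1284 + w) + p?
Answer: -244632/7 ≈ -34947.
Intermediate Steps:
w = -31307/7 (w = -9/7 + (⅐)*(-31298) = -9/7 - 31298/7 = -31307/7 ≈ -4472.4)
(1284 + w) + p = (1284 - 31307/7) - 31759 = -22319/7 - 31759 = -244632/7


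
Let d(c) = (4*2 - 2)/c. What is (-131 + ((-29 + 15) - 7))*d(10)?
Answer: -456/5 ≈ -91.200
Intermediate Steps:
d(c) = 6/c (d(c) = (8 - 2)/c = 6/c)
(-131 + ((-29 + 15) - 7))*d(10) = (-131 + ((-29 + 15) - 7))*(6/10) = (-131 + (-14 - 7))*(6*(1/10)) = (-131 - 21)*(3/5) = -152*3/5 = -456/5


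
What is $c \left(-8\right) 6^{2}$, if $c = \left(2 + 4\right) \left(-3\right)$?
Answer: $5184$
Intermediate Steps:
$c = -18$ ($c = 6 \left(-3\right) = -18$)
$c \left(-8\right) 6^{2} = \left(-18\right) \left(-8\right) 6^{2} = 144 \cdot 36 = 5184$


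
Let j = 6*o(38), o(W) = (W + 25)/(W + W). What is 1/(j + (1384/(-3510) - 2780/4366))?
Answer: 145584270/573986917 ≈ 0.25364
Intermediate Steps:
o(W) = (25 + W)/(2*W) (o(W) = (25 + W)/((2*W)) = (25 + W)*(1/(2*W)) = (25 + W)/(2*W))
j = 189/38 (j = 6*((1/2)*(25 + 38)/38) = 6*((1/2)*(1/38)*63) = 6*(63/76) = 189/38 ≈ 4.9737)
1/(j + (1384/(-3510) - 2780/4366)) = 1/(189/38 + (1384/(-3510) - 2780/4366)) = 1/(189/38 + (1384*(-1/3510) - 2780*1/4366)) = 1/(189/38 + (-692/1755 - 1390/2183)) = 1/(189/38 - 3950086/3831165) = 1/(573986917/145584270) = 145584270/573986917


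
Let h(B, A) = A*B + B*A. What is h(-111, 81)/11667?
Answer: -5994/3889 ≈ -1.5413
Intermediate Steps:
h(B, A) = 2*A*B (h(B, A) = A*B + A*B = 2*A*B)
h(-111, 81)/11667 = (2*81*(-111))/11667 = -17982*1/11667 = -5994/3889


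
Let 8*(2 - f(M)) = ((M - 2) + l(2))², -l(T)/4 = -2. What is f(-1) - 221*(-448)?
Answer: 792055/8 ≈ 99007.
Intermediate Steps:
l(T) = 8 (l(T) = -4*(-2) = 8)
f(M) = 2 - (6 + M)²/8 (f(M) = 2 - ((M - 2) + 8)²/8 = 2 - ((-2 + M) + 8)²/8 = 2 - (6 + M)²/8)
f(-1) - 221*(-448) = (2 - (6 - 1)²/8) - 221*(-448) = (2 - ⅛*5²) + 99008 = (2 - ⅛*25) + 99008 = (2 - 25/8) + 99008 = -9/8 + 99008 = 792055/8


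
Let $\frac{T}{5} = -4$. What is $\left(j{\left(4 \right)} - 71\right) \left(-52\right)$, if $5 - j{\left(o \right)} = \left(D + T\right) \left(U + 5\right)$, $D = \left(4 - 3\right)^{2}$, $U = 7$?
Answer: $-8424$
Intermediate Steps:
$T = -20$ ($T = 5 \left(-4\right) = -20$)
$D = 1$ ($D = 1^{2} = 1$)
$j{\left(o \right)} = 233$ ($j{\left(o \right)} = 5 - \left(1 - 20\right) \left(7 + 5\right) = 5 - \left(-19\right) 12 = 5 - -228 = 5 + 228 = 233$)
$\left(j{\left(4 \right)} - 71\right) \left(-52\right) = \left(233 - 71\right) \left(-52\right) = 162 \left(-52\right) = -8424$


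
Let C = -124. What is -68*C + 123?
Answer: 8555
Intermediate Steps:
-68*C + 123 = -68*(-124) + 123 = 8432 + 123 = 8555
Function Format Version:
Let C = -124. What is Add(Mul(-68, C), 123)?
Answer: 8555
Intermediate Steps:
Add(Mul(-68, C), 123) = Add(Mul(-68, -124), 123) = Add(8432, 123) = 8555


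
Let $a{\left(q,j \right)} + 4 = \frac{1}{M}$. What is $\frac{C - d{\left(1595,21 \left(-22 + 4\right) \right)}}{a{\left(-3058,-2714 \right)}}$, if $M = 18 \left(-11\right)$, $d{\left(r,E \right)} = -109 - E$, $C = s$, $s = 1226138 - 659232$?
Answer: $- \frac{112194126}{793} \approx -1.4148 \cdot 10^{5}$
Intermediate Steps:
$s = 566906$
$C = 566906$
$M = -198$
$a{\left(q,j \right)} = - \frac{793}{198}$ ($a{\left(q,j \right)} = -4 + \frac{1}{-198} = -4 - \frac{1}{198} = - \frac{793}{198}$)
$\frac{C - d{\left(1595,21 \left(-22 + 4\right) \right)}}{a{\left(-3058,-2714 \right)}} = \frac{566906 - \left(-109 - 21 \left(-22 + 4\right)\right)}{- \frac{793}{198}} = \left(566906 - \left(-109 - 21 \left(-18\right)\right)\right) \left(- \frac{198}{793}\right) = \left(566906 - \left(-109 - -378\right)\right) \left(- \frac{198}{793}\right) = \left(566906 - \left(-109 + 378\right)\right) \left(- \frac{198}{793}\right) = \left(566906 - 269\right) \left(- \frac{198}{793}\right) = 566637 \left(- \frac{198}{793}\right) = - \frac{112194126}{793}$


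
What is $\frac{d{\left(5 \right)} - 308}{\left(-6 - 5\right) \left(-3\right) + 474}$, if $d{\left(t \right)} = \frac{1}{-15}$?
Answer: $- \frac{4621}{7605} \approx -0.60763$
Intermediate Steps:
$d{\left(t \right)} = - \frac{1}{15}$
$\frac{d{\left(5 \right)} - 308}{\left(-6 - 5\right) \left(-3\right) + 474} = \frac{- \frac{1}{15} - 308}{\left(-6 - 5\right) \left(-3\right) + 474} = - \frac{4621}{15 \left(\left(-11\right) \left(-3\right) + 474\right)} = - \frac{4621}{15 \left(33 + 474\right)} = - \frac{4621}{15 \cdot 507} = \left(- \frac{4621}{15}\right) \frac{1}{507} = - \frac{4621}{7605}$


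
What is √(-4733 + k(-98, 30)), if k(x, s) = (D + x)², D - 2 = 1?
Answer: 2*√1073 ≈ 65.513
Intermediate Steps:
D = 3 (D = 2 + 1 = 3)
k(x, s) = (3 + x)²
√(-4733 + k(-98, 30)) = √(-4733 + (3 - 98)²) = √(-4733 + (-95)²) = √(-4733 + 9025) = √4292 = 2*√1073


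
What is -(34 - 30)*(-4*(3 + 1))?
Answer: 64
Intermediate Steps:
-(34 - 30)*(-4*(3 + 1)) = -4*(-4*4) = -4*(-16) = -1*(-64) = 64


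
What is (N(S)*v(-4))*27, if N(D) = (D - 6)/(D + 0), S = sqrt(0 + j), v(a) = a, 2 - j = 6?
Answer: 108*I*(-3 + I) ≈ -108.0 - 324.0*I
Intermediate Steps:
j = -4 (j = 2 - 1*6 = 2 - 6 = -4)
S = 2*I (S = sqrt(0 - 4) = sqrt(-4) = 2*I ≈ 2.0*I)
N(D) = (-6 + D)/D
(N(S)*v(-4))*27 = (((-6 + 2*I)/((2*I)))*(-4))*27 = (((-I/2)*(-6 + 2*I))*(-4))*27 = (-I*(-6 + 2*I)/2*(-4))*27 = (2*I*(-6 + 2*I))*27 = 54*I*(-6 + 2*I)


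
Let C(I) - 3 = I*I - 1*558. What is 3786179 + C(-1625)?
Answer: 6426249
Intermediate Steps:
C(I) = -555 + I**2 (C(I) = 3 + (I*I - 1*558) = 3 + (I**2 - 558) = 3 + (-558 + I**2) = -555 + I**2)
3786179 + C(-1625) = 3786179 + (-555 + (-1625)**2) = 3786179 + (-555 + 2640625) = 3786179 + 2640070 = 6426249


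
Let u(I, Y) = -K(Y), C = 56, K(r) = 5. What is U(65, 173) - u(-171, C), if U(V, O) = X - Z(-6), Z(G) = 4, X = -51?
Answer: -50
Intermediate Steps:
u(I, Y) = -5 (u(I, Y) = -1*5 = -5)
U(V, O) = -55 (U(V, O) = -51 - 1*4 = -51 - 4 = -55)
U(65, 173) - u(-171, C) = -55 - 1*(-5) = -55 + 5 = -50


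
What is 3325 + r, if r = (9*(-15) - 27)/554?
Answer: 920944/277 ≈ 3324.7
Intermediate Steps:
r = -81/277 (r = (-135 - 27)*(1/554) = -162*1/554 = -81/277 ≈ -0.29242)
3325 + r = 3325 - 81/277 = 920944/277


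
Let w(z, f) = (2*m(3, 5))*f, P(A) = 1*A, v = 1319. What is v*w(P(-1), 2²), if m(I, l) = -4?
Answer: -42208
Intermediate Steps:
P(A) = A
w(z, f) = -8*f (w(z, f) = (2*(-4))*f = -8*f)
v*w(P(-1), 2²) = 1319*(-8*2²) = 1319*(-8*4) = 1319*(-32) = -42208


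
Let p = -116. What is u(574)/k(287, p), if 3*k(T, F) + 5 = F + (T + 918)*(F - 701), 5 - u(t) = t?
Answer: 569/328202 ≈ 0.0017337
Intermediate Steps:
u(t) = 5 - t
k(T, F) = -5/3 + F/3 + (-701 + F)*(918 + T)/3 (k(T, F) = -5/3 + (F + (T + 918)*(F - 701))/3 = -5/3 + (F + (918 + T)*(-701 + F))/3 = -5/3 + (F + (-701 + F)*(918 + T))/3 = -5/3 + (F/3 + (-701 + F)*(918 + T)/3) = -5/3 + F/3 + (-701 + F)*(918 + T)/3)
u(574)/k(287, p) = (5 - 1*574)/(-643523/3 - 701/3*287 + (919/3)*(-116) + (⅓)*(-116)*287) = (5 - 574)/(-643523/3 - 201187/3 - 106604/3 - 33292/3) = -569/(-328202) = -569*(-1/328202) = 569/328202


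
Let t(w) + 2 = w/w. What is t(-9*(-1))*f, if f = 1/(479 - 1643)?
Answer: 1/1164 ≈ 0.00085911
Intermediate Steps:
f = -1/1164 (f = 1/(-1164) = -1/1164 ≈ -0.00085911)
t(w) = -1 (t(w) = -2 + w/w = -2 + 1 = -1)
t(-9*(-1))*f = -1*(-1/1164) = 1/1164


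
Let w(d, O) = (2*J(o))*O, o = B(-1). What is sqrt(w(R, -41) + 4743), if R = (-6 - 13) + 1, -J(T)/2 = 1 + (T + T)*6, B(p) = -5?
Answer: I*sqrt(4933) ≈ 70.235*I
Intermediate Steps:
o = -5
J(T) = -2 - 24*T (J(T) = -2*(1 + (T + T)*6) = -2*(1 + (2*T)*6) = -2*(1 + 12*T) = -2 - 24*T)
R = -18 (R = -19 + 1 = -18)
w(d, O) = 236*O (w(d, O) = (2*(-2 - 24*(-5)))*O = (2*(-2 + 120))*O = (2*118)*O = 236*O)
sqrt(w(R, -41) + 4743) = sqrt(236*(-41) + 4743) = sqrt(-9676 + 4743) = sqrt(-4933) = I*sqrt(4933)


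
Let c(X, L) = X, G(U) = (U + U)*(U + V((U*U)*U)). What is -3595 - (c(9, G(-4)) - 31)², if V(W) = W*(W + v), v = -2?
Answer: -4079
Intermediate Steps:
V(W) = W*(-2 + W) (V(W) = W*(W - 2) = W*(-2 + W))
G(U) = 2*U*(U + U³*(-2 + U³)) (G(U) = (U + U)*(U + ((U*U)*U)*(-2 + (U*U)*U)) = (2*U)*(U + (U²*U)*(-2 + U²*U)) = (2*U)*(U + U³*(-2 + U³)) = 2*U*(U + U³*(-2 + U³)))
-3595 - (c(9, G(-4)) - 31)² = -3595 - (9 - 31)² = -3595 - 1*(-22)² = -3595 - 1*484 = -3595 - 484 = -4079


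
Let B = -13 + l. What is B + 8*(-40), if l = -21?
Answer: -354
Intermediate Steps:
B = -34 (B = -13 - 21 = -34)
B + 8*(-40) = -34 + 8*(-40) = -34 - 320 = -354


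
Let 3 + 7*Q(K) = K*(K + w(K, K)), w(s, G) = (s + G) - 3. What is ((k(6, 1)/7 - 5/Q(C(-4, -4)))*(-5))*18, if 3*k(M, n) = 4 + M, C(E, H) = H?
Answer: 1650/133 ≈ 12.406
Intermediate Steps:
w(s, G) = -3 + G + s (w(s, G) = (G + s) - 3 = -3 + G + s)
k(M, n) = 4/3 + M/3 (k(M, n) = (4 + M)/3 = 4/3 + M/3)
Q(K) = -3/7 + K*(-3 + 3*K)/7 (Q(K) = -3/7 + (K*(K + (-3 + K + K)))/7 = -3/7 + (K*(K + (-3 + 2*K)))/7 = -3/7 + (K*(-3 + 3*K))/7 = -3/7 + K*(-3 + 3*K)/7)
((k(6, 1)/7 - 5/Q(C(-4, -4)))*(-5))*18 = (((4/3 + (⅓)*6)/7 - 5/(-3/7 - 3/7*(-4) + (3/7)*(-4)²))*(-5))*18 = (((4/3 + 2)*(⅐) - 5/(-3/7 + 12/7 + (3/7)*16))*(-5))*18 = (((10/3)*(⅐) - 5/(-3/7 + 12/7 + 48/7))*(-5))*18 = ((10/21 - 5/57/7)*(-5))*18 = ((10/21 - 5*7/57)*(-5))*18 = ((10/21 - 35/57)*(-5))*18 = -55/399*(-5)*18 = (275/399)*18 = 1650/133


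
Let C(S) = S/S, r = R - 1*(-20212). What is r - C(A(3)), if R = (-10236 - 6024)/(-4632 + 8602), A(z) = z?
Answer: 8022141/397 ≈ 20207.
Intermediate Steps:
R = -1626/397 (R = -16260/3970 = -16260*1/3970 = -1626/397 ≈ -4.0957)
r = 8022538/397 (r = -1626/397 - 1*(-20212) = -1626/397 + 20212 = 8022538/397 ≈ 20208.)
C(S) = 1
r - C(A(3)) = 8022538/397 - 1*1 = 8022538/397 - 1 = 8022141/397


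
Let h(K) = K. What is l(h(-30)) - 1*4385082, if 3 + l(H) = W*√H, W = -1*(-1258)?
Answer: -4385085 + 1258*I*√30 ≈ -4.3851e+6 + 6890.4*I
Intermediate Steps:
W = 1258
l(H) = -3 + 1258*√H
l(h(-30)) - 1*4385082 = (-3 + 1258*√(-30)) - 1*4385082 = (-3 + 1258*(I*√30)) - 4385082 = (-3 + 1258*I*√30) - 4385082 = -4385085 + 1258*I*√30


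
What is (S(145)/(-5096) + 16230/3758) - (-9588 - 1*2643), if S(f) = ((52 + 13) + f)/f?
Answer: 242684165547/19834724 ≈ 12235.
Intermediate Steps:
S(f) = (65 + f)/f
(S(145)/(-5096) + 16230/3758) - (-9588 - 1*2643) = (((65 + 145)/145)/(-5096) + 16230/3758) - (-9588 - 1*2643) = (((1/145)*210)*(-1/5096) + 16230*(1/3758)) - (-9588 - 2643) = ((42/29)*(-1/5096) + 8115/1879) - 1*(-12231) = (-3/10556 + 8115/1879) + 12231 = 85656303/19834724 + 12231 = 242684165547/19834724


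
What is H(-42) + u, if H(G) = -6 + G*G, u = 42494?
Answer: 44252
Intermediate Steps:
H(G) = -6 + G**2
H(-42) + u = (-6 + (-42)**2) + 42494 = (-6 + 1764) + 42494 = 1758 + 42494 = 44252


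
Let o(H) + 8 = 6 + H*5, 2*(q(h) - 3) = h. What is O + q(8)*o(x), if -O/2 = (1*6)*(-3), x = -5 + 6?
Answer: 57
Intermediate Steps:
q(h) = 3 + h/2
x = 1
O = 36 (O = -2*1*6*(-3) = -12*(-3) = -2*(-18) = 36)
o(H) = -2 + 5*H (o(H) = -8 + (6 + H*5) = -8 + (6 + 5*H) = -2 + 5*H)
O + q(8)*o(x) = 36 + (3 + (½)*8)*(-2 + 5*1) = 36 + (3 + 4)*(-2 + 5) = 36 + 7*3 = 36 + 21 = 57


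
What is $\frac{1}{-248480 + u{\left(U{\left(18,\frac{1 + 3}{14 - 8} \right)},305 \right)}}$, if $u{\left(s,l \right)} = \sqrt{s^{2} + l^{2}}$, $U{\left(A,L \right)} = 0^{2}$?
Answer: $- \frac{1}{248175} \approx -4.0294 \cdot 10^{-6}$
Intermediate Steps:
$U{\left(A,L \right)} = 0$
$u{\left(s,l \right)} = \sqrt{l^{2} + s^{2}}$
$\frac{1}{-248480 + u{\left(U{\left(18,\frac{1 + 3}{14 - 8} \right)},305 \right)}} = \frac{1}{-248480 + \sqrt{305^{2} + 0^{2}}} = \frac{1}{-248480 + \sqrt{93025 + 0}} = \frac{1}{-248480 + \sqrt{93025}} = \frac{1}{-248480 + 305} = \frac{1}{-248175} = - \frac{1}{248175}$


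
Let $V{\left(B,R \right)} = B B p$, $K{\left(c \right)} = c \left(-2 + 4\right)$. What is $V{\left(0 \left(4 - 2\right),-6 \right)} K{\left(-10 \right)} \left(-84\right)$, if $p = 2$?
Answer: $0$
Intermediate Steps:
$K{\left(c \right)} = 2 c$ ($K{\left(c \right)} = c 2 = 2 c$)
$V{\left(B,R \right)} = 2 B^{2}$ ($V{\left(B,R \right)} = B B 2 = B^{2} \cdot 2 = 2 B^{2}$)
$V{\left(0 \left(4 - 2\right),-6 \right)} K{\left(-10 \right)} \left(-84\right) = 2 \left(0 \left(4 - 2\right)\right)^{2} \cdot 2 \left(-10\right) \left(-84\right) = 2 \left(0 \cdot 2\right)^{2} \left(-20\right) \left(-84\right) = 2 \cdot 0^{2} \left(-20\right) \left(-84\right) = 2 \cdot 0 \left(-20\right) \left(-84\right) = 0 \left(-20\right) \left(-84\right) = 0 \left(-84\right) = 0$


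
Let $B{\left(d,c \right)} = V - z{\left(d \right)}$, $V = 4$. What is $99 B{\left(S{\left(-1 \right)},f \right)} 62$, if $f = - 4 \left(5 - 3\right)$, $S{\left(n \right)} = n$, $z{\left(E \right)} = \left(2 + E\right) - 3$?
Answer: $36828$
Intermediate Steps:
$z{\left(E \right)} = -1 + E$
$f = -8$ ($f = \left(-4\right) 2 = -8$)
$B{\left(d,c \right)} = 5 - d$ ($B{\left(d,c \right)} = 4 - \left(-1 + d\right) = 5 - d$)
$99 B{\left(S{\left(-1 \right)},f \right)} 62 = 99 \left(5 - -1\right) 62 = 99 \left(5 + 1\right) 62 = 99 \cdot 6 \cdot 62 = 594 \cdot 62 = 36828$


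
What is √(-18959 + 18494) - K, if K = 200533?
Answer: -200533 + I*√465 ≈ -2.0053e+5 + 21.564*I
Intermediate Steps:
√(-18959 + 18494) - K = √(-18959 + 18494) - 1*200533 = √(-465) - 200533 = I*√465 - 200533 = -200533 + I*√465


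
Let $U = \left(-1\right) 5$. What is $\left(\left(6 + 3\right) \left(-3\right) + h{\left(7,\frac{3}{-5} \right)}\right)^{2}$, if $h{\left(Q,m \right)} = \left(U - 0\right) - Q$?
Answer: $1521$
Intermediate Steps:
$U = -5$
$h{\left(Q,m \right)} = -5 - Q$ ($h{\left(Q,m \right)} = \left(-5 - 0\right) - Q = \left(-5 + 0\right) - Q = -5 - Q$)
$\left(\left(6 + 3\right) \left(-3\right) + h{\left(7,\frac{3}{-5} \right)}\right)^{2} = \left(\left(6 + 3\right) \left(-3\right) - 12\right)^{2} = \left(9 \left(-3\right) - 12\right)^{2} = \left(-27 - 12\right)^{2} = \left(-39\right)^{2} = 1521$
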